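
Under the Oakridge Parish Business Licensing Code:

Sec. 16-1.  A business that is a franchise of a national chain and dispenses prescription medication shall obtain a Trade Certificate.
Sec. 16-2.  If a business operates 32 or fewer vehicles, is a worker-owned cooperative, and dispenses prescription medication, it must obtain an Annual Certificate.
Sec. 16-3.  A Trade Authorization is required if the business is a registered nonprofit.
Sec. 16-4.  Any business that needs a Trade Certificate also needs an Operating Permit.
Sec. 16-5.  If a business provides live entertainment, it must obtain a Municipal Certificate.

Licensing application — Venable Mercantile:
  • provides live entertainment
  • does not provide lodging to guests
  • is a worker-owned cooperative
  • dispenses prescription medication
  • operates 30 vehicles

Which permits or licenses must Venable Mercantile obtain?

Sec. 16-1. is a worker-owned cooperative (not: is a franchise of a national chain); dispenses prescription medication → Trade Certificate not required.
Sec. 16-2. vehicles 30 ≤ 32; is a worker-owned cooperative; dispenses prescription medication → Annual Certificate required.
Sec. 16-3. is a worker-owned cooperative (not: is a registered nonprofit) → Trade Authorization not required.
Sec. 16-4. Trade Certificate is not required → no effect.
Sec. 16-5. provides live entertainment → Municipal Certificate required.

Annual Certificate, Municipal Certificate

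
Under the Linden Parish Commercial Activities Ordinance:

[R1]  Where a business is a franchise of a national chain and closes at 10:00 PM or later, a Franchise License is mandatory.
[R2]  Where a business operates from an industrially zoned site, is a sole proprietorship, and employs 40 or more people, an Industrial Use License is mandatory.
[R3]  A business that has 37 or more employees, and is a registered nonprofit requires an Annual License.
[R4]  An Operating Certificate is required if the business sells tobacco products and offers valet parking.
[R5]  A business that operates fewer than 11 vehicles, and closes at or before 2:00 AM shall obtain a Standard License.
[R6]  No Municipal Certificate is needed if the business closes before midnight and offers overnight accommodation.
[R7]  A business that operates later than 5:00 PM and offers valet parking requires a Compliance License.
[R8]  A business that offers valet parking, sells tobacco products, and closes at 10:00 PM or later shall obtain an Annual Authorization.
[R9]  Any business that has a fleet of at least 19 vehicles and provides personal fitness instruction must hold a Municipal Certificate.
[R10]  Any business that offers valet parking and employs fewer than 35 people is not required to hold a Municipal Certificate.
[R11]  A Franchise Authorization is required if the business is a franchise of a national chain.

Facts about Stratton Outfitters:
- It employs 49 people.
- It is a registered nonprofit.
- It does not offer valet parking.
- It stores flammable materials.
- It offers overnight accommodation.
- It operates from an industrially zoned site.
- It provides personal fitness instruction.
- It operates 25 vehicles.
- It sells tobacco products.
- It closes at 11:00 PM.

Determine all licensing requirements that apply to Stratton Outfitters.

Annual License

[R1] is a registered nonprofit (not: is a franchise of a national chain); closes 11:00 PM, after 10:00 PM → Franchise License not required.
[R2] operates from an industrially zoned site; is a registered nonprofit (not: is a sole proprietorship); employees 49 ≥ 40 → Industrial Use License not required.
[R3] employees 49 ≥ 37; is a registered nonprofit → Annual License required.
[R4] sells tobacco products; does not offer valet parking → Operating Certificate not required.
[R5] vehicles 25 ≥ 11; closes 11:00 PM, at/before 2:00 AM → Standard License not required.
[R6] closes 11:00 PM, at/before midnight; offers overnight accommodation → exempt from Municipal Certificate.
[R7] closes 11:00 PM, after 5:00 PM; does not offer valet parking → Compliance License not required.
[R8] does not offer valet parking; sells tobacco products; closes 11:00 PM, after 10:00 PM → Annual Authorization not required.
[R9] vehicles 25 ≥ 19; provides personal fitness instruction → Municipal Certificate required.
[R10] does not offer valet parking; employees 49 ≥ 35 → Municipal Certificate exemption does not apply.
[R11] is a registered nonprofit (not: is a franchise of a national chain) → Franchise Authorization not required.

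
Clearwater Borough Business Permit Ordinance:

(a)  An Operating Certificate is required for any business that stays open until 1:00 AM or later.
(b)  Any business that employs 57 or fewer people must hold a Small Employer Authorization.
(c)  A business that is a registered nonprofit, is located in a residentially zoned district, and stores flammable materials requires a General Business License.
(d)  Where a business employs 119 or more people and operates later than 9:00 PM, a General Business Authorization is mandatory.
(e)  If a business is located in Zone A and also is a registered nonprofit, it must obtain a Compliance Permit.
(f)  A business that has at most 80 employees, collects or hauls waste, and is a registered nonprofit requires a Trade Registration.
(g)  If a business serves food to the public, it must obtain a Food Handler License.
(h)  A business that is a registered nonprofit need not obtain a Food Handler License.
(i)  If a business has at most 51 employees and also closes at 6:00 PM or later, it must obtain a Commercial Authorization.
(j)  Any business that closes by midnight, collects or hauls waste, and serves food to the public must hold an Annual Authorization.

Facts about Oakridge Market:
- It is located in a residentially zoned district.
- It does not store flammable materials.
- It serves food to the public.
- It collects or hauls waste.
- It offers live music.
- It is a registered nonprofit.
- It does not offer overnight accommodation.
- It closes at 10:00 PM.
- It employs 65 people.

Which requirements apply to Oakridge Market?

(a) closes 10:00 PM, at/before 1:00 AM → Operating Certificate not required.
(b) employees 65 > 57 → Small Employer Authorization not required.
(c) is a registered nonprofit; is located in a residentially zoned district; does not store flammable materials → General Business License not required.
(d) employees 65 < 119; closes 10:00 PM, after 9:00 PM → General Business Authorization not required.
(e) is located in a residentially zoned district (not: is located in Zone A); is a registered nonprofit → Compliance Permit not required.
(f) employees 65 ≤ 80; collects or hauls waste; is a registered nonprofit → Trade Registration required.
(g) serves food to the public → Food Handler License required.
(h) is a registered nonprofit → exempt from Food Handler License.
(i) employees 65 > 51; closes 10:00 PM, after 6:00 PM → Commercial Authorization not required.
(j) closes 10:00 PM, at/before midnight; collects or hauls waste; serves food to the public → Annual Authorization required.

Annual Authorization, Trade Registration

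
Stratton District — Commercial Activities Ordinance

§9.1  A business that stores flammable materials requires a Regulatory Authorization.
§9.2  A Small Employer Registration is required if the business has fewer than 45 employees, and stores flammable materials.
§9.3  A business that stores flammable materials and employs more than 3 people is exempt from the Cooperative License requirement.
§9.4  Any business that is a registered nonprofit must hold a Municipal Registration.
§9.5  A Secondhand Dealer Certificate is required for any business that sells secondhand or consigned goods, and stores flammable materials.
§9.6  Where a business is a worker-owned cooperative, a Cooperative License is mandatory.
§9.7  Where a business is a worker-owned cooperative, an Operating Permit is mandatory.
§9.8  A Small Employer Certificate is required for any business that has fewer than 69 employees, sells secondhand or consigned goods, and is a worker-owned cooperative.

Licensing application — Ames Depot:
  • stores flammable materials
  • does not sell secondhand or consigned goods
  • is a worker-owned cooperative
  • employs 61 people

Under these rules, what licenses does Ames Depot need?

Operating Permit, Regulatory Authorization

§9.1 stores flammable materials → Regulatory Authorization required.
§9.2 employees 61 ≥ 45; stores flammable materials → Small Employer Registration not required.
§9.3 stores flammable materials; employees 61 > 3 → exempt from Cooperative License.
§9.4 is a worker-owned cooperative (not: is a registered nonprofit) → Municipal Registration not required.
§9.5 does not sell secondhand or consigned goods; stores flammable materials → Secondhand Dealer Certificate not required.
§9.6 is a worker-owned cooperative → Cooperative License required.
§9.7 is a worker-owned cooperative → Operating Permit required.
§9.8 employees 61 < 69; does not sell secondhand or consigned goods; is a worker-owned cooperative → Small Employer Certificate not required.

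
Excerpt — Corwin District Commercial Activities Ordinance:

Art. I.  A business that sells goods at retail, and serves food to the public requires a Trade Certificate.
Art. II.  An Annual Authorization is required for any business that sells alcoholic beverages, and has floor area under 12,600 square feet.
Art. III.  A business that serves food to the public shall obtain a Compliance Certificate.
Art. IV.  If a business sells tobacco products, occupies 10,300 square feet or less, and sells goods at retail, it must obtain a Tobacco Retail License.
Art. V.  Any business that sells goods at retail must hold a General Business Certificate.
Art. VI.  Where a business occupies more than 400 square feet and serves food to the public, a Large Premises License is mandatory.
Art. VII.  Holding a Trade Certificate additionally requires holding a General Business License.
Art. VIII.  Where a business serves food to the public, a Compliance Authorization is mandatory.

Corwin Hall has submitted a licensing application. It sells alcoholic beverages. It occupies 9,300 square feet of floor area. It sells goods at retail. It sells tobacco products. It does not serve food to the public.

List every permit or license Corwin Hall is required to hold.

Art. I. sells goods at retail; does not serve food to the public → Trade Certificate not required.
Art. II. sells alcoholic beverages; floor area 9,300 square feet < 12,600 square feet → Annual Authorization required.
Art. III. does not serve food to the public → Compliance Certificate not required.
Art. IV. sells tobacco products; floor area 9,300 square feet ≤ 10,300 square feet; sells goods at retail → Tobacco Retail License required.
Art. V. sells goods at retail → General Business Certificate required.
Art. VI. floor area 9,300 square feet > 400 square feet; does not serve food to the public → Large Premises License not required.
Art. VII. Trade Certificate is not required → no effect.
Art. VIII. does not serve food to the public → Compliance Authorization not required.

Annual Authorization, General Business Certificate, Tobacco Retail License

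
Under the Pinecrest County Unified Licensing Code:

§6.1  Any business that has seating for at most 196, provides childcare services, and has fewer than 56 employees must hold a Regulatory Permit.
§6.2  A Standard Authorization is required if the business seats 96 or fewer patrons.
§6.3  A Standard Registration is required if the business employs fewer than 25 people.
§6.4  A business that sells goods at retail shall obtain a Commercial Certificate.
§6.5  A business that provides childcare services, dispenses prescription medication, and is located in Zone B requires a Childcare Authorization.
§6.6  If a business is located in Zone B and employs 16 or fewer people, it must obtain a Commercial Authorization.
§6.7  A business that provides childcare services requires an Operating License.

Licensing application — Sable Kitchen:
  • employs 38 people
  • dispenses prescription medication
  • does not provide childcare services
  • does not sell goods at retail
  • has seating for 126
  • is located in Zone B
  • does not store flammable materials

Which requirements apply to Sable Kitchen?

§6.1 seating 126 ≤ 196; does not provide childcare services; employees 38 < 56 → Regulatory Permit not required.
§6.2 seating 126 > 96 → Standard Authorization not required.
§6.3 employees 38 ≥ 25 → Standard Registration not required.
§6.4 does not sell goods at retail → Commercial Certificate not required.
§6.5 does not provide childcare services; dispenses prescription medication; is located in Zone B → Childcare Authorization not required.
§6.6 is located in Zone B; employees 38 > 16 → Commercial Authorization not required.
§6.7 does not provide childcare services → Operating License not required.

None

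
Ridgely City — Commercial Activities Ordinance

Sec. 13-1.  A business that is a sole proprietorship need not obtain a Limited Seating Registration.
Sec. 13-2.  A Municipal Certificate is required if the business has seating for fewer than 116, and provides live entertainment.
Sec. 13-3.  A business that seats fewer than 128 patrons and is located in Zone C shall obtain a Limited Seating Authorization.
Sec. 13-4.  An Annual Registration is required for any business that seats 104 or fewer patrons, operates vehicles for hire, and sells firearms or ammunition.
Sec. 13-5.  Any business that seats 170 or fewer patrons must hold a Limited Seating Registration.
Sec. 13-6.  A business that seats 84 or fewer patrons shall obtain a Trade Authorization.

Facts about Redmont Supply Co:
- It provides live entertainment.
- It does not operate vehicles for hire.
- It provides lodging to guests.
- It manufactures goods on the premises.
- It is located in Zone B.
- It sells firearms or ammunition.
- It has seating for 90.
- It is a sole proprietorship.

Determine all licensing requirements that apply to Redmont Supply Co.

Sec. 13-1. is a sole proprietorship → exempt from Limited Seating Registration.
Sec. 13-2. seating 90 < 116; provides live entertainment → Municipal Certificate required.
Sec. 13-3. seating 90 < 128; is located in Zone B (not: is located in Zone C) → Limited Seating Authorization not required.
Sec. 13-4. seating 90 ≤ 104; does not operate vehicles for hire; sells firearms or ammunition → Annual Registration not required.
Sec. 13-5. seating 90 ≤ 170 → Limited Seating Registration required.
Sec. 13-6. seating 90 > 84 → Trade Authorization not required.

Municipal Certificate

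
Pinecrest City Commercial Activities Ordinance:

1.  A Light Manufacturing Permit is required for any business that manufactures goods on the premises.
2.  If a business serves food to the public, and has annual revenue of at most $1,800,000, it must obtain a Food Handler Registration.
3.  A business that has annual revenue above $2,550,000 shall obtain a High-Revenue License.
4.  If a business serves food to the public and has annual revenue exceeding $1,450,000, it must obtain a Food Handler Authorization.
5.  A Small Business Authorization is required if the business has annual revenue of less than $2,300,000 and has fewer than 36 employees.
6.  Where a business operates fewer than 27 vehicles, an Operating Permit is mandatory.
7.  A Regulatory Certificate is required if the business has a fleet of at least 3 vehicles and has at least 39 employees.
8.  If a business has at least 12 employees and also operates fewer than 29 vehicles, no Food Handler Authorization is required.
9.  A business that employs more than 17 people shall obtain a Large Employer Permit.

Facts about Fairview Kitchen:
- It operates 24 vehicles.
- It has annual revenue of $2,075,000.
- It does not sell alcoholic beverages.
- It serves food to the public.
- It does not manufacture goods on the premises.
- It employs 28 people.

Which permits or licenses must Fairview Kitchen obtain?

1. does not manufacture goods on the premises → Light Manufacturing Permit not required.
2. serves food to the public; revenue $2,075,000 > $1,800,000 → Food Handler Registration not required.
3. revenue $2,075,000 ≤ $2,550,000 → High-Revenue License not required.
4. serves food to the public; revenue $2,075,000 > $1,450,000 → Food Handler Authorization required.
5. revenue $2,075,000 < $2,300,000; employees 28 < 36 → Small Business Authorization required.
6. vehicles 24 < 27 → Operating Permit required.
7. vehicles 24 ≥ 3; employees 28 < 39 → Regulatory Certificate not required.
8. employees 28 ≥ 12; vehicles 24 < 29 → exempt from Food Handler Authorization.
9. employees 28 > 17 → Large Employer Permit required.

Large Employer Permit, Operating Permit, Small Business Authorization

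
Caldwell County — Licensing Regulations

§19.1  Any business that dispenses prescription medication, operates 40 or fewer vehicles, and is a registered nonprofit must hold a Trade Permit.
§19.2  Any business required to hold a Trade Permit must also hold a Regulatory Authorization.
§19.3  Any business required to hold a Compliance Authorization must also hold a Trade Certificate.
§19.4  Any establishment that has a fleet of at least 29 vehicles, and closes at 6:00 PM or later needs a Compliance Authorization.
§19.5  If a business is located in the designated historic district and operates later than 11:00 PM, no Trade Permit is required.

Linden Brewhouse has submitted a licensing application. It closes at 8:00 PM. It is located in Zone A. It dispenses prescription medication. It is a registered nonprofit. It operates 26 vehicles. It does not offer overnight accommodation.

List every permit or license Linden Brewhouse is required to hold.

Regulatory Authorization, Trade Permit

§19.1 dispenses prescription medication; vehicles 26 ≤ 40; is a registered nonprofit → Trade Permit required.
§19.2 Trade Permit is required → Regulatory Authorization also required.
§19.3 Compliance Authorization is not required → no effect.
§19.4 vehicles 26 < 29; closes 8:00 PM, after 6:00 PM → Compliance Authorization not required.
§19.5 is located in Zone A (not: is located in the designated historic district); closes 8:00 PM, at/before 11:00 PM → Trade Permit exemption does not apply.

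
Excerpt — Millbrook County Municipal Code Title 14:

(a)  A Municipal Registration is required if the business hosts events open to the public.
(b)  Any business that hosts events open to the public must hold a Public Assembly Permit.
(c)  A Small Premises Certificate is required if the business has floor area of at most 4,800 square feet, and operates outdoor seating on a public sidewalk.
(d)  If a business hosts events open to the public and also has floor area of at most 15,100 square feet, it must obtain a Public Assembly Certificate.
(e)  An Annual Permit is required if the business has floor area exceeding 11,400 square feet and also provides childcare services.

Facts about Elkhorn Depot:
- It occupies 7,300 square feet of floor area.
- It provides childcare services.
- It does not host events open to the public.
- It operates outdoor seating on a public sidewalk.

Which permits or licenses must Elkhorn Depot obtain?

None

(a) does not host events open to the public → Municipal Registration not required.
(b) does not host events open to the public → Public Assembly Permit not required.
(c) floor area 7,300 square feet > 4,800 square feet; operates outdoor seating on a public sidewalk → Small Premises Certificate not required.
(d) does not host events open to the public; floor area 7,300 square feet ≤ 15,100 square feet → Public Assembly Certificate not required.
(e) floor area 7,300 square feet ≤ 11,400 square feet; provides childcare services → Annual Permit not required.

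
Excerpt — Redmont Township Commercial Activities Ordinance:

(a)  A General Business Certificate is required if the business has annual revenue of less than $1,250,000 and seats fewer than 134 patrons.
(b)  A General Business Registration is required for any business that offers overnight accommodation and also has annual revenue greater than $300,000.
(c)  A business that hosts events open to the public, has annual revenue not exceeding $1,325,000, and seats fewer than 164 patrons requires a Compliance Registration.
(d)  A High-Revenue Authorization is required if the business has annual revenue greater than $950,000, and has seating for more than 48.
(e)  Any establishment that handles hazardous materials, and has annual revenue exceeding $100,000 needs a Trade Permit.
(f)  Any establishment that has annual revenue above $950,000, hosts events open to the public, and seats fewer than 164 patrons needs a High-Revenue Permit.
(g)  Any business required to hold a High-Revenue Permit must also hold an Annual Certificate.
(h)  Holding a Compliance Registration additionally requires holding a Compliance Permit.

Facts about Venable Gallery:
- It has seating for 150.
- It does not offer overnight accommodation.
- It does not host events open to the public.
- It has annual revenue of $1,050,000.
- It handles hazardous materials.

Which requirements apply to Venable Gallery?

(a) revenue $1,050,000 < $1,250,000; seating 150 ≥ 134 → General Business Certificate not required.
(b) does not offer overnight accommodation; revenue $1,050,000 > $300,000 → General Business Registration not required.
(c) does not host events open to the public; revenue $1,050,000 ≤ $1,325,000; seating 150 < 164 → Compliance Registration not required.
(d) revenue $1,050,000 > $950,000; seating 150 > 48 → High-Revenue Authorization required.
(e) handles hazardous materials; revenue $1,050,000 > $100,000 → Trade Permit required.
(f) revenue $1,050,000 > $950,000; does not host events open to the public; seating 150 < 164 → High-Revenue Permit not required.
(g) High-Revenue Permit is not required → no effect.
(h) Compliance Registration is not required → no effect.

High-Revenue Authorization, Trade Permit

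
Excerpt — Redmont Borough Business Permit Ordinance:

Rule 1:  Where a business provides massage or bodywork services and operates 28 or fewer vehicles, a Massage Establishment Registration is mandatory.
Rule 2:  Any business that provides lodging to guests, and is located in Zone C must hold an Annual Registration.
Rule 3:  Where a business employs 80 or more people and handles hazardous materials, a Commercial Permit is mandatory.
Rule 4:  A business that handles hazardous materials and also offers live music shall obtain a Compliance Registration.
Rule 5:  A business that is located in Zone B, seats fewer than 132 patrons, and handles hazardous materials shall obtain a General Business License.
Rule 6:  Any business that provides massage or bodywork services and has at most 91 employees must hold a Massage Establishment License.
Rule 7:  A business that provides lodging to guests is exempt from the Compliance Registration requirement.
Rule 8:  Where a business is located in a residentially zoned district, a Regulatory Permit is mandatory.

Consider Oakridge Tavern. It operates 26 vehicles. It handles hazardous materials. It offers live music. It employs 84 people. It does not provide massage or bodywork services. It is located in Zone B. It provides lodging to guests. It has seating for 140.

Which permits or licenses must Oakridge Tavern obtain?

Rule 1: does not provide massage or bodywork services; vehicles 26 ≤ 28 → Massage Establishment Registration not required.
Rule 2: provides lodging to guests; is located in Zone B (not: is located in Zone C) → Annual Registration not required.
Rule 3: employees 84 ≥ 80; handles hazardous materials → Commercial Permit required.
Rule 4: handles hazardous materials; offers live music → Compliance Registration required.
Rule 5: is located in Zone B; seating 140 ≥ 132; handles hazardous materials → General Business License not required.
Rule 6: does not provide massage or bodywork services; employees 84 ≤ 91 → Massage Establishment License not required.
Rule 7: provides lodging to guests → exempt from Compliance Registration.
Rule 8: is located in Zone B (not: is located in a residentially zoned district) → Regulatory Permit not required.

Commercial Permit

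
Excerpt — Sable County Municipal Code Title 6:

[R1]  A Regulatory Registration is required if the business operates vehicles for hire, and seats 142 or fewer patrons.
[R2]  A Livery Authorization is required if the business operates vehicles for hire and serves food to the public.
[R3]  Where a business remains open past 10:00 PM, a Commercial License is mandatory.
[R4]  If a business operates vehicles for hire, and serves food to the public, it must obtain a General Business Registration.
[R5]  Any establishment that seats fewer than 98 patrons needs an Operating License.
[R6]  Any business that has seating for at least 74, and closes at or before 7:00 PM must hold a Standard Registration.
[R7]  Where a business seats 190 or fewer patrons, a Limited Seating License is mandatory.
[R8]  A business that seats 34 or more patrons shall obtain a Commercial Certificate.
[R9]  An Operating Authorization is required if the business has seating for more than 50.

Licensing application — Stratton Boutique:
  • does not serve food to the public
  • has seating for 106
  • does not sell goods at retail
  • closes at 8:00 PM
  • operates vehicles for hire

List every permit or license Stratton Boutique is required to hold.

Commercial Certificate, Limited Seating License, Operating Authorization, Regulatory Registration

[R1] operates vehicles for hire; seating 106 ≤ 142 → Regulatory Registration required.
[R2] operates vehicles for hire; does not serve food to the public → Livery Authorization not required.
[R3] closes 8:00 PM, at/before 10:00 PM → Commercial License not required.
[R4] operates vehicles for hire; does not serve food to the public → General Business Registration not required.
[R5] seating 106 ≥ 98 → Operating License not required.
[R6] seating 106 ≥ 74; closes 8:00 PM, after 7:00 PM → Standard Registration not required.
[R7] seating 106 ≤ 190 → Limited Seating License required.
[R8] seating 106 ≥ 34 → Commercial Certificate required.
[R9] seating 106 > 50 → Operating Authorization required.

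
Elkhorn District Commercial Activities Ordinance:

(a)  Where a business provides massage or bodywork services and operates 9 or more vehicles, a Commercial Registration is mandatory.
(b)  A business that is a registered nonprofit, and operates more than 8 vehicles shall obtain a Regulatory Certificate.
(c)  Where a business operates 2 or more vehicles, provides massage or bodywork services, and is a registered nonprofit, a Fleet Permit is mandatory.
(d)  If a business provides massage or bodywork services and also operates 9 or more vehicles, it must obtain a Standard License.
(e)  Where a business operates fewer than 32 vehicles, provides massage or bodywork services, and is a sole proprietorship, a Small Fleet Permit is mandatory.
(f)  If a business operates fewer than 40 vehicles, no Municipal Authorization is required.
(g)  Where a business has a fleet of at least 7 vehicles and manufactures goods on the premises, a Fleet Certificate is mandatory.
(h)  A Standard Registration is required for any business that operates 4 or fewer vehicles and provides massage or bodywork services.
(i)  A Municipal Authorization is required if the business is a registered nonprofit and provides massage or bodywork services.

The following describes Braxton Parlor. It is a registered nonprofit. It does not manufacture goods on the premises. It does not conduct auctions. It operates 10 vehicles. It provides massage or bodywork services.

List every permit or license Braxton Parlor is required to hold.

(a) provides massage or bodywork services; vehicles 10 ≥ 9 → Commercial Registration required.
(b) is a registered nonprofit; vehicles 10 > 8 → Regulatory Certificate required.
(c) vehicles 10 ≥ 2; provides massage or bodywork services; is a registered nonprofit → Fleet Permit required.
(d) provides massage or bodywork services; vehicles 10 ≥ 9 → Standard License required.
(e) vehicles 10 < 32; provides massage or bodywork services; is a registered nonprofit (not: is a sole proprietorship) → Small Fleet Permit not required.
(f) vehicles 10 < 40 → exempt from Municipal Authorization.
(g) vehicles 10 ≥ 7; does not manufacture goods on the premises → Fleet Certificate not required.
(h) vehicles 10 > 4; provides massage or bodywork services → Standard Registration not required.
(i) is a registered nonprofit; provides massage or bodywork services → Municipal Authorization required.

Commercial Registration, Fleet Permit, Regulatory Certificate, Standard License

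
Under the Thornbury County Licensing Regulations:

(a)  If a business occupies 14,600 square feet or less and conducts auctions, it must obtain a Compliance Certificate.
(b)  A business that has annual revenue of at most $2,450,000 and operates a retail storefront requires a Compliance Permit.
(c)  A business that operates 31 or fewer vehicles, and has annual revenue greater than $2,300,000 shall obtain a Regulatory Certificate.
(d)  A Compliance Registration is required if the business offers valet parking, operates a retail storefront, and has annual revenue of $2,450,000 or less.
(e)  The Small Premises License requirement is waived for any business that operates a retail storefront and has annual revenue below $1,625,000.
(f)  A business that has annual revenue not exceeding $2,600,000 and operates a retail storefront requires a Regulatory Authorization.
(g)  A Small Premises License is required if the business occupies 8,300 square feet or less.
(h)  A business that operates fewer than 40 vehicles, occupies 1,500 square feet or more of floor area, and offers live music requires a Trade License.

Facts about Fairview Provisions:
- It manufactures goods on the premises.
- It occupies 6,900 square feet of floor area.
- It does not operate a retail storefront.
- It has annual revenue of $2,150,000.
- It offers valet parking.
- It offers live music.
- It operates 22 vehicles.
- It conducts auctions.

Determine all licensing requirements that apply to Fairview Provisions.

(a) floor area 6,900 square feet ≤ 14,600 square feet; conducts auctions → Compliance Certificate required.
(b) revenue $2,150,000 ≤ $2,450,000; does not operate a retail storefront → Compliance Permit not required.
(c) vehicles 22 ≤ 31; revenue $2,150,000 ≤ $2,300,000 → Regulatory Certificate not required.
(d) offers valet parking; does not operate a retail storefront; revenue $2,150,000 ≤ $2,450,000 → Compliance Registration not required.
(e) does not operate a retail storefront; revenue $2,150,000 ≥ $1,625,000 → Small Premises License exemption does not apply.
(f) revenue $2,150,000 ≤ $2,600,000; does not operate a retail storefront → Regulatory Authorization not required.
(g) floor area 6,900 square feet ≤ 8,300 square feet → Small Premises License required.
(h) vehicles 22 < 40; floor area 6,900 square feet ≥ 1,500 square feet; offers live music → Trade License required.

Compliance Certificate, Small Premises License, Trade License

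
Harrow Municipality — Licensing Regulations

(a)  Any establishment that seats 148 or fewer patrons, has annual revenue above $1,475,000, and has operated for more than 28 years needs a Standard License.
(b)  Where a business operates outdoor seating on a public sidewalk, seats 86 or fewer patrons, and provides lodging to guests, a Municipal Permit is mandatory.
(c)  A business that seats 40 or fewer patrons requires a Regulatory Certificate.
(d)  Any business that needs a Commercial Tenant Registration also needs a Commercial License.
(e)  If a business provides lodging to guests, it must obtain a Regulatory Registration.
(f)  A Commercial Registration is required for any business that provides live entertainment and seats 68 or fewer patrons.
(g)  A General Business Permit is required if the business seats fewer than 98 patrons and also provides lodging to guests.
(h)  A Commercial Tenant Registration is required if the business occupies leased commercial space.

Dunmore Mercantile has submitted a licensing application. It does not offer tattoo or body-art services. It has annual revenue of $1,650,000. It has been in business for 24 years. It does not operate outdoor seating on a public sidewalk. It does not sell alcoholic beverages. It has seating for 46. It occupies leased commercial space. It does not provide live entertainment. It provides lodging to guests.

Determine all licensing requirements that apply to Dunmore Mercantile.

(a) seating 46 ≤ 148; revenue $1,650,000 > $1,475,000; years in business 24 ≤ 28 → Standard License not required.
(b) does not operate outdoor seating on a public sidewalk; seating 46 ≤ 86; provides lodging to guests → Municipal Permit not required.
(c) seating 46 > 40 → Regulatory Certificate not required.
(d) Commercial Tenant Registration is required → Commercial License also required.
(e) provides lodging to guests → Regulatory Registration required.
(f) does not provide live entertainment; seating 46 ≤ 68 → Commercial Registration not required.
(g) seating 46 < 98; provides lodging to guests → General Business Permit required.
(h) occupies leased commercial space → Commercial Tenant Registration required.

Commercial License, Commercial Tenant Registration, General Business Permit, Regulatory Registration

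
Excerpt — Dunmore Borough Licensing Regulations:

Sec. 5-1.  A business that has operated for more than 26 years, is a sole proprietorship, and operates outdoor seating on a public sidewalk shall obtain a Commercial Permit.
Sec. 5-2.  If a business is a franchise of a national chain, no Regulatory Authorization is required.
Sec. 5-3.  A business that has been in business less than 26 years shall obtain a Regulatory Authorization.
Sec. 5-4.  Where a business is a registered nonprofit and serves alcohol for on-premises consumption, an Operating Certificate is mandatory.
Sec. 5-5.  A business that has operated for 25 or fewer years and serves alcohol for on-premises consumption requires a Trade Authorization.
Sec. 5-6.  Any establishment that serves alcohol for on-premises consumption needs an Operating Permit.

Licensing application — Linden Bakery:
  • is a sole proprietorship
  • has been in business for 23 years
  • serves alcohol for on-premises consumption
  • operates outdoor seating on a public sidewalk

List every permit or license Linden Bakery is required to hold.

Operating Permit, Regulatory Authorization, Trade Authorization

Sec. 5-1. years in business 23 ≤ 26; is a sole proprietorship; operates outdoor seating on a public sidewalk → Commercial Permit not required.
Sec. 5-2. is a sole proprietorship (not: is a franchise of a national chain) → Regulatory Authorization exemption does not apply.
Sec. 5-3. years in business 23 < 26 → Regulatory Authorization required.
Sec. 5-4. is a sole proprietorship (not: is a registered nonprofit); serves alcohol for on-premises consumption → Operating Certificate not required.
Sec. 5-5. years in business 23 ≤ 25; serves alcohol for on-premises consumption → Trade Authorization required.
Sec. 5-6. serves alcohol for on-premises consumption → Operating Permit required.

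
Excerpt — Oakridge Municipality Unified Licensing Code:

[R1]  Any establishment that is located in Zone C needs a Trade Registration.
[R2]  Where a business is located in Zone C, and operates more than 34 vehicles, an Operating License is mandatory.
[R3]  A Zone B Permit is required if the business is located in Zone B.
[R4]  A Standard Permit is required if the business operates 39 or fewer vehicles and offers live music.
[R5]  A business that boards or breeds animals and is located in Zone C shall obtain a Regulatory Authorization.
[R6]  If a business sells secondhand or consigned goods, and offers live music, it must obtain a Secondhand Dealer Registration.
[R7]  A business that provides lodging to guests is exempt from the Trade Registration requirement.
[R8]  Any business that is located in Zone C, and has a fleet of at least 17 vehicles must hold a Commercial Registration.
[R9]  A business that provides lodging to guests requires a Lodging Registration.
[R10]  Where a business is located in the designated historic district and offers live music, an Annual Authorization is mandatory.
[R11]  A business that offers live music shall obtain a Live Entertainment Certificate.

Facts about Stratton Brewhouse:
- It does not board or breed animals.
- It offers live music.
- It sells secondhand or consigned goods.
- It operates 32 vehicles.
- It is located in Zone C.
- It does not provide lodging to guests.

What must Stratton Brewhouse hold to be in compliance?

[R1] is located in Zone C → Trade Registration required.
[R2] is located in Zone C; vehicles 32 ≤ 34 → Operating License not required.
[R3] is located in Zone C (not: is located in Zone B) → Zone B Permit not required.
[R4] vehicles 32 ≤ 39; offers live music → Standard Permit required.
[R5] does not board or breed animals; is located in Zone C → Regulatory Authorization not required.
[R6] sells secondhand or consigned goods; offers live music → Secondhand Dealer Registration required.
[R7] does not provide lodging to guests → Trade Registration exemption does not apply.
[R8] is located in Zone C; vehicles 32 ≥ 17 → Commercial Registration required.
[R9] does not provide lodging to guests → Lodging Registration not required.
[R10] is located in Zone C (not: is located in the designated historic district); offers live music → Annual Authorization not required.
[R11] offers live music → Live Entertainment Certificate required.

Commercial Registration, Live Entertainment Certificate, Secondhand Dealer Registration, Standard Permit, Trade Registration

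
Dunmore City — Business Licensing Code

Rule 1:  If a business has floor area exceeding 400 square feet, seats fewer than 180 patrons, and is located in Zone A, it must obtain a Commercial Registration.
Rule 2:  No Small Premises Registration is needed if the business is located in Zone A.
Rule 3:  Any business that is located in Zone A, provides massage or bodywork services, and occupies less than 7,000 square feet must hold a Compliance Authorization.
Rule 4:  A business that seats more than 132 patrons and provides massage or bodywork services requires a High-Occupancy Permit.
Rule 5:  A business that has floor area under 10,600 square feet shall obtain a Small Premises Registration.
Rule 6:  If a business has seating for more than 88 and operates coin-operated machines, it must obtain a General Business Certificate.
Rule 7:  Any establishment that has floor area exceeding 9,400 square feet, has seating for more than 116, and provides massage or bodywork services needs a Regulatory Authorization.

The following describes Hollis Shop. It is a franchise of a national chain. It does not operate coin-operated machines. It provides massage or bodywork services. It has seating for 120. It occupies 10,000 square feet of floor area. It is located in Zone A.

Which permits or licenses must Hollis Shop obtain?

Commercial Registration, Regulatory Authorization

Rule 1: floor area 10,000 square feet > 400 square feet; seating 120 < 180; is located in Zone A → Commercial Registration required.
Rule 2: is located in Zone A → exempt from Small Premises Registration.
Rule 3: is located in Zone A; provides massage or bodywork services; floor area 10,000 square feet ≥ 7,000 square feet → Compliance Authorization not required.
Rule 4: seating 120 ≤ 132; provides massage or bodywork services → High-Occupancy Permit not required.
Rule 5: floor area 10,000 square feet < 10,600 square feet → Small Premises Registration required.
Rule 6: seating 120 > 88; does not operate coin-operated machines → General Business Certificate not required.
Rule 7: floor area 10,000 square feet > 9,400 square feet; seating 120 > 116; provides massage or bodywork services → Regulatory Authorization required.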